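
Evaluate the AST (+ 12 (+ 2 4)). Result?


Evaluate inner: (+ 2 4) = 6
Evaluate root: (+ 12 6) = 18
Result: 18


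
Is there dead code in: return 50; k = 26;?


statement follows a return and is unreachable
Dead: 'k = 26'


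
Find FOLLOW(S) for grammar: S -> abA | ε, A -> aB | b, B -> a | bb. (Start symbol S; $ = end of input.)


$ ∈ FOLLOW(S). For each A -> αBβ: add FIRST(β)\{ε} to FOLLOW(B); if β nullable, add FOLLOW(A).
FOLLOW(S) = {$}


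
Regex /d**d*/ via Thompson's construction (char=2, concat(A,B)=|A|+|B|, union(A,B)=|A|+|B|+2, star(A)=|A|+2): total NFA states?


Syntax tree has 2 char leaf(s), 0 union(s), 3 star(s)
chars contribute 2×2 = 4; each union adds +2; each star adds +2
Total: 4 + 0 + 6 = 10 states


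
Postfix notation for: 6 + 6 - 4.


Left to right (same or higher precedence on left)
Postfix: 6 6 + 4 -


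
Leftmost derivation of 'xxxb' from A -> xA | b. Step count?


Derivation: A => xA => xxA => xxxA => xxxb
Steps: 4


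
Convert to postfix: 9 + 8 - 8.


Left to right (same or higher precedence on left)
Postfix: 9 8 + 8 -


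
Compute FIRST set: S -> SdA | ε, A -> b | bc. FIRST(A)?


Per alternative of A: FIRST(b) = {b}; FIRST(bc) = {b}
FIRST(A) = {b}


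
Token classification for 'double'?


Pattern: reserved word
Type: KEYWORD


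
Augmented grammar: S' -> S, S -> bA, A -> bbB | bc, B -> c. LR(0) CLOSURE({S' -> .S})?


Start: S' -> .S
For each item with dot before a nonterminal B, add B -> .γ for every B-production
Closure: [S' -> .S, S -> .bA]


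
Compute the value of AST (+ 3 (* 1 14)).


Evaluate inner: (* 1 14) = 14
Evaluate root: (+ 3 14) = 17
Result: 17


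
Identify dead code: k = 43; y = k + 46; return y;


k is read by y's definition; y is returned
No dead code


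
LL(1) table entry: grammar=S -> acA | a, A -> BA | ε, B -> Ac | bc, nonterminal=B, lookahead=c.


For [B, c]: 'c' ∈ FIRST(Ac)
Entry: B -> Ac


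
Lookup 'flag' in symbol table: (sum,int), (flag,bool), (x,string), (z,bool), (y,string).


Lookup 'flag' → type bool


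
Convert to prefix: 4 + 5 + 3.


left-to-right (same/higher precedence on left): tree is (+ (+ 4 5) 3)
Prefix: + + 4 5 3


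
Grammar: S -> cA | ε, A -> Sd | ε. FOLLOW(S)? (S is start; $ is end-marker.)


$ ∈ FOLLOW(S). For each A -> αBβ: add FIRST(β)\{ε} to FOLLOW(B); if β nullable, add FOLLOW(A).
FOLLOW(S) = {$, d}


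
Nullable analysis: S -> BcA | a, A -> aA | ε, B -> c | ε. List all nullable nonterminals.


A nonterminal is nullable iff some alternative derives ε (directly, or every symbol in it is nullable)
Nullable: {A, B}


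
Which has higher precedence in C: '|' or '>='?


'>=' is relational (level 7); '|' is bitwise OR (level 3)
Higher level binds tighter
'>=' has higher precedence than '|'


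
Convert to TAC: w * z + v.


Break into single-operator statements:
t1 = w * z
t2 = t1 + v


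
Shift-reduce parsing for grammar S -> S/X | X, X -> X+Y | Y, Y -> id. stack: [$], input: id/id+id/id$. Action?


no handle on stack; shift 'id'
Action: shift


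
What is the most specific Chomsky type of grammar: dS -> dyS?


LHS has context (more than one symbol) and |LHS| ≤ |RHS|
Classification: Type 1 (Context-Sensitive)


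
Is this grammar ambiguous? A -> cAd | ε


balanced c^n…d^n: each string has a unique parse
Unambiguous


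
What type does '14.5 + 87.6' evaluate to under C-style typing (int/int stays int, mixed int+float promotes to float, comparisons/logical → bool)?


Operand types: float + float
Rule: mixed int/float promotes to float; int/int stays int
Result type: float


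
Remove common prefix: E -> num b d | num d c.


Common prefix: 'num'
Factored: E -> num E', E' -> b d | d c


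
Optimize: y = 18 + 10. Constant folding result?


18 + 10 = 28 at compile time
Optimized: y = 28


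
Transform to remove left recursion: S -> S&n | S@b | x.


Left-recursive alternatives: S&n, S@b; non-recursive: x
Introduce S': S -> xS', S' -> &nS' | @bS' | ε


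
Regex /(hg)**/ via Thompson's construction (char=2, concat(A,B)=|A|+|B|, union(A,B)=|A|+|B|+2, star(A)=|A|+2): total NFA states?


Syntax tree has 2 char leaf(s), 0 union(s), 2 star(s)
chars contribute 2×2 = 4; each union adds +2; each star adds +2
Total: 4 + 0 + 4 = 8 states


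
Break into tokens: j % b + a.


Scan left to right, longest-match per lexeme
Tokens: ID(j), OP(%), ID(b), OP(+), ID(a)


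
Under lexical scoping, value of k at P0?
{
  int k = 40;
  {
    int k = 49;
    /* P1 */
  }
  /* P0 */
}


k declared in the same block as P0
k = 40


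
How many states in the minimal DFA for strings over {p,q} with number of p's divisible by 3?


Track (count of p) mod 3: states 0..2, accept at 0
Minimal DFA: 3 states


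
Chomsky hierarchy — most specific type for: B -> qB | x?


Right-linear: every RHS is a terminal or a terminal followed by one nonterminal
Classification: Type 3 (Regular)


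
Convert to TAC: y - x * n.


Break into single-operator statements:
t1 = x * n
t2 = y - t1


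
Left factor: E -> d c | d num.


Common prefix: 'd'
Factored: E -> d E', E' -> c | num


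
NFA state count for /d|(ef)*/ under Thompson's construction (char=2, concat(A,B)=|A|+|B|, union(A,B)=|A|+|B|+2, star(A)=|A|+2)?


Syntax tree has 3 char leaf(s), 1 union(s), 1 star(s)
chars contribute 3×2 = 6; each union adds +2; each star adds +2
Total: 6 + 2 + 2 = 10 states


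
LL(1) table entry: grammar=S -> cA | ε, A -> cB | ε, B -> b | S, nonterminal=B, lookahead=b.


For [B, b]: 'b' ∈ FIRST(b)
Entry: B -> b


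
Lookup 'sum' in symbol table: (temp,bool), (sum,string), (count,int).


Lookup 'sum' → type string


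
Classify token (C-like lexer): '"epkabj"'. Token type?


Pattern: double-quoted sequence
Type: STRING_LITERAL


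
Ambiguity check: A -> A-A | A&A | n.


'n-n&n' has two parse trees (no precedence encoded between - and &)
Ambiguous


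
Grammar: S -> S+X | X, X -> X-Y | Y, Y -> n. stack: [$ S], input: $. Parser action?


start symbol S on stack, input exhausted
Action: accept


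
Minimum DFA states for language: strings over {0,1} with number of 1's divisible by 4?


Track (count of 1) mod 4: states 0..3, accept at 0
Minimal DFA: 4 states


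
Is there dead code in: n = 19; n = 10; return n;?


first assignment to n is overwritten before any read
Dead: 'n = 19'


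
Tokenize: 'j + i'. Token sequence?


Scan left to right, longest-match per lexeme
Tokens: ID(j), OP(+), ID(i)


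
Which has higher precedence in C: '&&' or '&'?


'&' is bitwise AND (level 5); '&&' is logical AND (level 2)
Higher level binds tighter
'&' has higher precedence than '&&'


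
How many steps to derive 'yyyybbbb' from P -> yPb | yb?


Derivation: P => yPb => yyPbb => yyyPbbb => yyyybbbb
Steps: 4


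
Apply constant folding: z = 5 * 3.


5 * 3 = 15 at compile time
Optimized: z = 15


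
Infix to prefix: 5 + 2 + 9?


left-to-right (same/higher precedence on left): tree is (+ (+ 5 2) 9)
Prefix: + + 5 2 9


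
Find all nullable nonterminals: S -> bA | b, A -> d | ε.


A nonterminal is nullable iff some alternative derives ε (directly, or every symbol in it is nullable)
Nullable: {A}


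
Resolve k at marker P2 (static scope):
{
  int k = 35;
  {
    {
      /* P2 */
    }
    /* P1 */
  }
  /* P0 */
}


P2's block does not declare k; resolves to the enclosing declaration at depth 0
k = 35


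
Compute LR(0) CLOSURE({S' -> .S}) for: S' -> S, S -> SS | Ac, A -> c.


Start: S' -> .S
For each item with dot before a nonterminal B, add B -> .γ for every B-production
Closure: [S' -> .S, S -> .SS, S -> .Ac, A -> .c]


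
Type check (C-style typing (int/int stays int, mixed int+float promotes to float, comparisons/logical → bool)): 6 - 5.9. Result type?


Operand types: int - float
Rule: mixed int/float promotes to float; int/int stays int
Result type: float


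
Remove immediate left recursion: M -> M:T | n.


Left-recursive alternatives: M:T; non-recursive: n
Introduce M': M -> nM', M' -> :TM' | ε


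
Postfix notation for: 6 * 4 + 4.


Left to right (same or higher precedence on left)
Postfix: 6 4 * 4 +


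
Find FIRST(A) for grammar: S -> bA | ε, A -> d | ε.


Per alternative of A: FIRST(d) = {d}; FIRST(ε) = {ε}
FIRST(A) = {d, ε}


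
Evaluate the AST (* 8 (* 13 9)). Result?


Evaluate inner: (* 13 9) = 117
Evaluate root: (* 8 117) = 936
Result: 936


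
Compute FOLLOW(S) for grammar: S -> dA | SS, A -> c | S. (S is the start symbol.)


$ ∈ FOLLOW(S). For each A -> αBβ: add FIRST(β)\{ε} to FOLLOW(B); if β nullable, add FOLLOW(A).
FOLLOW(S) = {$, d}


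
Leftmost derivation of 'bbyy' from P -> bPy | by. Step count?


Derivation: P => bPy => bbyy
Steps: 2


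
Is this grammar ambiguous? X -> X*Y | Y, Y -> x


precedence layered via separate nonterminal Y: deterministic
Unambiguous


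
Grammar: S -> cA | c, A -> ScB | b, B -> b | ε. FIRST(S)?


Per alternative of S: FIRST(cA) = {c}; FIRST(c) = {c}
FIRST(S) = {c}


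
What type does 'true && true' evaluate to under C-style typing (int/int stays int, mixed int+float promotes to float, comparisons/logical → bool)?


Operand types: bool && bool
Rule: logical operators take bool operands and yield bool
Result type: bool


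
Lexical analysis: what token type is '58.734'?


Pattern: digits with a decimal point
Type: FLOAT_LITERAL


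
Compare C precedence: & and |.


'&' is bitwise AND (level 5); '|' is bitwise OR (level 3)
Higher level binds tighter
'&' has higher precedence than '|'


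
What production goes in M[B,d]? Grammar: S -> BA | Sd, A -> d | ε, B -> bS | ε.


For [B, d]: ε is nullable and 'd' ∈ FOLLOW(B)
Entry: B -> ε


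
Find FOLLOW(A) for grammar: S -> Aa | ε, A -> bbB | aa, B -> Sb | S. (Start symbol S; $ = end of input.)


$ ∈ FOLLOW(S). For each A -> αBβ: add FIRST(β)\{ε} to FOLLOW(B); if β nullable, add FOLLOW(A).
FOLLOW(A) = {a}


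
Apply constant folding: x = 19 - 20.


19 - 20 = -1 at compile time
Optimized: x = -1


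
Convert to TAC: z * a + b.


Break into single-operator statements:
t1 = z * a
t2 = t1 + b


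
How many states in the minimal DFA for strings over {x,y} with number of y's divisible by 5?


Track (count of y) mod 5: states 0..4, accept at 0
Minimal DFA: 5 states


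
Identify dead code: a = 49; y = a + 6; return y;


a is read by y's definition; y is returned
No dead code


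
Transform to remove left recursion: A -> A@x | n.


Left-recursive alternatives: A@x; non-recursive: n
Introduce A': A -> nA', A' -> @xA' | ε


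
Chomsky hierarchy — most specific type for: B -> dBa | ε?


Single nonterminal LHS, but d^n a^n is not regular
Classification: Type 2 (Context-Free)


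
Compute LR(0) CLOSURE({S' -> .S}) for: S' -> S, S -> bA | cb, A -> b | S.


Start: S' -> .S
For each item with dot before a nonterminal B, add B -> .γ for every B-production
Closure: [S' -> .S, S -> .bA, S -> .cb]


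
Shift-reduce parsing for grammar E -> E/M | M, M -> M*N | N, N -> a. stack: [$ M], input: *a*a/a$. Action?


shift '*' to continue M -> M*N
Action: shift


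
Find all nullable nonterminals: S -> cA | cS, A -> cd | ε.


A nonterminal is nullable iff some alternative derives ε (directly, or every symbol in it is nullable)
Nullable: {A}


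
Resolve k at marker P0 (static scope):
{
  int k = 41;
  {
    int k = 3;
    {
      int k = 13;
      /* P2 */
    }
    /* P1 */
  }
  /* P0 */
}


k declared in the same block as P0
k = 41


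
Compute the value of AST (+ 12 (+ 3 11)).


Evaluate inner: (+ 3 11) = 14
Evaluate root: (+ 12 14) = 26
Result: 26


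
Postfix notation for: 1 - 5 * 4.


* has higher precedence, evaluate 5*4 first
Postfix: 1 5 4 * -


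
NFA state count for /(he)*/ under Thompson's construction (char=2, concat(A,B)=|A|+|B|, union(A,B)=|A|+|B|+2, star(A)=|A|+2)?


Syntax tree has 2 char leaf(s), 0 union(s), 1 star(s)
chars contribute 2×2 = 4; each union adds +2; each star adds +2
Total: 4 + 0 + 2 = 6 states


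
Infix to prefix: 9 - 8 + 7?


left-to-right (same/higher precedence on left): tree is (+ (- 9 8) 7)
Prefix: + - 9 8 7


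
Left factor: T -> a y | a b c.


Common prefix: 'a'
Factored: T -> a T', T' -> y | b c


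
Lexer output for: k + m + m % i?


Scan left to right, longest-match per lexeme
Tokens: ID(k), OP(+), ID(m), OP(+), ID(m), OP(%), ID(i)


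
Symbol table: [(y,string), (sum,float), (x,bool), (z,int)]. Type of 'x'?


Lookup 'x' → type bool


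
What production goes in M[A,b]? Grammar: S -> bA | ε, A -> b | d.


For [A, b]: 'b' ∈ FIRST(b)
Entry: A -> b


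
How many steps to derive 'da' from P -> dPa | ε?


Derivation: P => dPa => da
Steps: 2


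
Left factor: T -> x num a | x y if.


Common prefix: 'x'
Factored: T -> x T', T' -> num a | y if


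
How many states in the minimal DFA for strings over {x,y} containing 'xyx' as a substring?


KMP-style automaton: 3 progress states + 1 absorbing accept = 4
Minimal DFA: 4 states


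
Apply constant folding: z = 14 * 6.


14 * 6 = 84 at compile time
Optimized: z = 84


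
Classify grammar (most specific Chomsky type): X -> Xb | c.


Left-linear: every RHS is a terminal or one nonterminal followed by a terminal
Classification: Type 3 (Regular)


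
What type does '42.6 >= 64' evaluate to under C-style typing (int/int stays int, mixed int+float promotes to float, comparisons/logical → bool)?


Operand types: float >= int
Rule: comparison yields bool
Result type: bool


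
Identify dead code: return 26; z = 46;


statement follows a return and is unreachable
Dead: 'z = 46'


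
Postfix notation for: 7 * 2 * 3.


Left to right (same or higher precedence on left)
Postfix: 7 2 * 3 *


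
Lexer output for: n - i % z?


Scan left to right, longest-match per lexeme
Tokens: ID(n), OP(-), ID(i), OP(%), ID(z)


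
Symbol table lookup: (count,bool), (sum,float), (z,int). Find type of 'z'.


Lookup 'z' → type int


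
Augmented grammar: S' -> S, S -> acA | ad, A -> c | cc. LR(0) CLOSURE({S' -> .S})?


Start: S' -> .S
For each item with dot before a nonterminal B, add B -> .γ for every B-production
Closure: [S' -> .S, S -> .acA, S -> .ad]


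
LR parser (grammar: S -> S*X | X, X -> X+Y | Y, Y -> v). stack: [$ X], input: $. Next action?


lookahead ∉ {+} so X won't extend; reduce S -> X
Action: reduce (S -> X)


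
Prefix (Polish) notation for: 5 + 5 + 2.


left-to-right (same/higher precedence on left): tree is (+ (+ 5 5) 2)
Prefix: + + 5 5 2


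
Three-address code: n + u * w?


Break into single-operator statements:
t1 = u * w
t2 = n + t1


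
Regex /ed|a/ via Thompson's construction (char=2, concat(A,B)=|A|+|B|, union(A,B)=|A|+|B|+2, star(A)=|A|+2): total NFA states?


Syntax tree has 3 char leaf(s), 1 union(s), 0 star(s)
chars contribute 3×2 = 6; each union adds +2; each star adds +2
Total: 6 + 2 + 0 = 8 states


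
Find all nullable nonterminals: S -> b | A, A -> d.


A nonterminal is nullable iff some alternative derives ε (directly, or every symbol in it is nullable)
Nullable: {}


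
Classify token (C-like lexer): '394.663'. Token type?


Pattern: digits with a decimal point
Type: FLOAT_LITERAL


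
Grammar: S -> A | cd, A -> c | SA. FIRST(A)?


Per alternative of A: FIRST(c) = {c}; FIRST(SA) = {c}
FIRST(A) = {c}


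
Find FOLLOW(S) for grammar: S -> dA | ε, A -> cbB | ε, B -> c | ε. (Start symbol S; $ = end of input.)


$ ∈ FOLLOW(S). For each A -> αBβ: add FIRST(β)\{ε} to FOLLOW(B); if β nullable, add FOLLOW(A).
FOLLOW(S) = {$}


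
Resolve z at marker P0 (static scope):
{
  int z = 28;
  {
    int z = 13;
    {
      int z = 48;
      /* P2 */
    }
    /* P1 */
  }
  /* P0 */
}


z declared in the same block as P0
z = 28


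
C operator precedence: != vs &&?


'!=' is equality (level 6); '&&' is logical AND (level 2)
Higher level binds tighter
'!=' has higher precedence than '&&'


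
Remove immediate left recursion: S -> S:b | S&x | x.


Left-recursive alternatives: S:b, S&x; non-recursive: x
Introduce S': S -> xS', S' -> :bS' | &xS' | ε


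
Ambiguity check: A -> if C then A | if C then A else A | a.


dangling else: 'if C then if C then a else a' parses two ways
Ambiguous


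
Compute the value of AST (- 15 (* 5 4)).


Evaluate inner: (* 5 4) = 20
Evaluate root: (- 15 20) = -5
Result: -5


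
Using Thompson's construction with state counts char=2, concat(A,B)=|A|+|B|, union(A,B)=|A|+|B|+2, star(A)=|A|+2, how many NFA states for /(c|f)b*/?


Syntax tree has 3 char leaf(s), 1 union(s), 1 star(s)
chars contribute 3×2 = 6; each union adds +2; each star adds +2
Total: 6 + 2 + 2 = 10 states


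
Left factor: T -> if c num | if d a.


Common prefix: 'if'
Factored: T -> if T', T' -> c num | d a


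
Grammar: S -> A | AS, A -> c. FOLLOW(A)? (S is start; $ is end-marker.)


$ ∈ FOLLOW(S). For each A -> αBβ: add FIRST(β)\{ε} to FOLLOW(B); if β nullable, add FOLLOW(A).
FOLLOW(A) = {$, c}


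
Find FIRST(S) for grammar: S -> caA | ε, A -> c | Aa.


Per alternative of S: FIRST(caA) = {c}; FIRST(ε) = {ε}
FIRST(S) = {c, ε}


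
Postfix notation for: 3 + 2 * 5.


* has higher precedence, evaluate 2*5 first
Postfix: 3 2 5 * +


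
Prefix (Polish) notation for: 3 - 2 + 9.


left-to-right (same/higher precedence on left): tree is (+ (- 3 2) 9)
Prefix: + - 3 2 9


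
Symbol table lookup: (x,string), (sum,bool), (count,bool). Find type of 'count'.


Lookup 'count' → type bool


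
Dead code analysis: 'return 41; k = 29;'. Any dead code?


statement follows a return and is unreachable
Dead: 'k = 29'


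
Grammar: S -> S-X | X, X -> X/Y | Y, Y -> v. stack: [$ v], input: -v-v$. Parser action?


'v' on top is the handle for Y -> v
Action: reduce (Y -> v)


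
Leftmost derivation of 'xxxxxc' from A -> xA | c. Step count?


Derivation: A => xA => xxA => xxxA => xxxxA => xxxxxA => xxxxxc
Steps: 6


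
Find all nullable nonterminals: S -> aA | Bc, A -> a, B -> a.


A nonterminal is nullable iff some alternative derives ε (directly, or every symbol in it is nullable)
Nullable: {}


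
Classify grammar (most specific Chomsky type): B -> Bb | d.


Left-linear: every RHS is a terminal or one nonterminal followed by a terminal
Classification: Type 3 (Regular)


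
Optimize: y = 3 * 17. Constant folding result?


3 * 17 = 51 at compile time
Optimized: y = 51


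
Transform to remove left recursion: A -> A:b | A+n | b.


Left-recursive alternatives: A:b, A+n; non-recursive: b
Introduce A': A -> bA', A' -> :bA' | +nA' | ε


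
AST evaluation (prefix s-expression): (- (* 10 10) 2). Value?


Evaluate inner: (* 10 10) = 100
Evaluate root: (- 100 2) = 98
Result: 98


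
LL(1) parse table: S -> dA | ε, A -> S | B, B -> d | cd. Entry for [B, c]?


For [B, c]: 'c' ∈ FIRST(cd)
Entry: B -> cd


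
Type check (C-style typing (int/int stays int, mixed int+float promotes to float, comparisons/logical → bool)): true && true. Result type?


Operand types: bool && bool
Rule: logical operators take bool operands and yield bool
Result type: bool


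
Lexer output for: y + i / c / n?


Scan left to right, longest-match per lexeme
Tokens: ID(y), OP(+), ID(i), OP(/), ID(c), OP(/), ID(n)


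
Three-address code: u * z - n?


Break into single-operator statements:
t1 = u * z
t2 = t1 - n


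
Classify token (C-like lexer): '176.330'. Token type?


Pattern: digits with a decimal point
Type: FLOAT_LITERAL


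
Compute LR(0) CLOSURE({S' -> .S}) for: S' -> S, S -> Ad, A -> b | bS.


Start: S' -> .S
For each item with dot before a nonterminal B, add B -> .γ for every B-production
Closure: [S' -> .S, S -> .Ad, A -> .b, A -> .bS]


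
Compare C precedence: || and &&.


'&&' is logical AND (level 2); '||' is logical OR (level 1)
Higher level binds tighter
'&&' has higher precedence than '||'


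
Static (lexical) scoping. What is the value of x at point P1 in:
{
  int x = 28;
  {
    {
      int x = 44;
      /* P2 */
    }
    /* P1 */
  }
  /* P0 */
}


P1's block does not declare x; resolves to the enclosing declaration at depth 0
x = 28


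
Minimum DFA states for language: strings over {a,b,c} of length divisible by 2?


Track length mod 2: states 0..1, accept at 0
Minimal DFA: 2 states


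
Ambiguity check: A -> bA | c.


right-linear, alternatives start with distinct terminals 'b' vs 'c': unique leftmost derivation
Unambiguous


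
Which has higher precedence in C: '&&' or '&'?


'&' is bitwise AND (level 5); '&&' is logical AND (level 2)
Higher level binds tighter
'&' has higher precedence than '&&'


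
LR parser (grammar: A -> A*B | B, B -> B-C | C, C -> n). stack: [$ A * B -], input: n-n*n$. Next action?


no handle; shift 'n'
Action: shift


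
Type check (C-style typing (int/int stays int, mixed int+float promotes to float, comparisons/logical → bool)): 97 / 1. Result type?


Operand types: int / int
Rule: mixed int/float promotes to float; int/int stays int
Result type: int


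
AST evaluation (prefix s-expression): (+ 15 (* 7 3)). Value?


Evaluate inner: (* 7 3) = 21
Evaluate root: (+ 15 21) = 36
Result: 36


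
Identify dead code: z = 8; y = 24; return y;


z is assigned but never read
Dead: 'z = 8'


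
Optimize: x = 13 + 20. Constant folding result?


13 + 20 = 33 at compile time
Optimized: x = 33


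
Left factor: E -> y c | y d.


Common prefix: 'y'
Factored: E -> y E', E' -> c | d


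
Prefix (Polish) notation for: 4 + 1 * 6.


'*' binds tighter: tree is (+ 4 (* 1 6))
Prefix: + 4 * 1 6


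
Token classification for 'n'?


Pattern: letter/underscore followed by alphanumerics, not a keyword
Type: IDENTIFIER


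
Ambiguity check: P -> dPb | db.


balanced d^n…b^n: each string has a unique parse
Unambiguous


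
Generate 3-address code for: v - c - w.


Break into single-operator statements:
t1 = v - c
t2 = t1 - w


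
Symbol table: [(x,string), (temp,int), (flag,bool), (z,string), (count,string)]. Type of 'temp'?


Lookup 'temp' → type int


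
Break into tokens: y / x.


Scan left to right, longest-match per lexeme
Tokens: ID(y), OP(/), ID(x)


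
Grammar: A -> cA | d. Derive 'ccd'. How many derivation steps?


Derivation: A => cA => ccA => ccd
Steps: 3


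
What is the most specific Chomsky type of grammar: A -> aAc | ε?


Single nonterminal LHS, but a^n c^n is not regular
Classification: Type 2 (Context-Free)


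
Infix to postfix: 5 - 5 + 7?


Left to right (same or higher precedence on left)
Postfix: 5 5 - 7 +


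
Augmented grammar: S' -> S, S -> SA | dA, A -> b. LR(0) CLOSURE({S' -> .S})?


Start: S' -> .S
For each item with dot before a nonterminal B, add B -> .γ for every B-production
Closure: [S' -> .S, S -> .SA, S -> .dA]


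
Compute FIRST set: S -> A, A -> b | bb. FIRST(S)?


Per alternative of S: FIRST(A) = {b}
FIRST(S) = {b}


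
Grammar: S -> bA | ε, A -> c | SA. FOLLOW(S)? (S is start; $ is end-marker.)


$ ∈ FOLLOW(S). For each A -> αBβ: add FIRST(β)\{ε} to FOLLOW(B); if β nullable, add FOLLOW(A).
FOLLOW(S) = {$, b, c}


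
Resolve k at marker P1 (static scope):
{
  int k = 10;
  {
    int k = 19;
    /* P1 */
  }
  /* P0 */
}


k declared in the same block as P1
k = 19


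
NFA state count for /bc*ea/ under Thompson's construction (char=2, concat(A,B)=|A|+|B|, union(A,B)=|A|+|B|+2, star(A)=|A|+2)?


Syntax tree has 4 char leaf(s), 0 union(s), 1 star(s)
chars contribute 4×2 = 8; each union adds +2; each star adds +2
Total: 8 + 0 + 2 = 10 states


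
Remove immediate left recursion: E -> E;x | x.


Left-recursive alternatives: E;x; non-recursive: x
Introduce E': E -> xE', E' -> ;xE' | ε


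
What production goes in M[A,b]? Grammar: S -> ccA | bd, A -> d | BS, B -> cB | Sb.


For [A, b]: 'b' ∈ FIRST(BS)
Entry: A -> BS


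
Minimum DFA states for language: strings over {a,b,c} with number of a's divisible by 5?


Track (count of a) mod 5: states 0..4, accept at 0
Minimal DFA: 5 states


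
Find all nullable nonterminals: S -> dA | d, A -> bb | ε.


A nonterminal is nullable iff some alternative derives ε (directly, or every symbol in it is nullable)
Nullable: {A}


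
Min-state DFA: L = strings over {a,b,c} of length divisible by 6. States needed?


Track length mod 6: states 0..5, accept at 0
Minimal DFA: 6 states


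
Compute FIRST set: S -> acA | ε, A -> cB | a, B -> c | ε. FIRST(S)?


Per alternative of S: FIRST(acA) = {a}; FIRST(ε) = {ε}
FIRST(S) = {a, ε}


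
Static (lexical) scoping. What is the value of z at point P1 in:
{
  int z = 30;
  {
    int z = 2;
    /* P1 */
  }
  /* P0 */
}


z declared in the same block as P1
z = 2


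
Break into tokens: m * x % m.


Scan left to right, longest-match per lexeme
Tokens: ID(m), OP(*), ID(x), OP(%), ID(m)


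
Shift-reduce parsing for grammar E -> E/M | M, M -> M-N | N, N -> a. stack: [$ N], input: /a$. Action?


'N' (not preceded by M-) is the handle for M -> N
Action: reduce (M -> N)


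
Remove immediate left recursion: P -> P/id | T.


Left-recursive alternatives: P/id; non-recursive: T
Introduce P': P -> TP', P' -> /idP' | ε


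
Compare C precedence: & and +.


'+' is additive (level 9); '&' is bitwise AND (level 5)
Higher level binds tighter
'+' has higher precedence than '&'


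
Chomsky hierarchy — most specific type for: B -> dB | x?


Right-linear: every RHS is a terminal or a terminal followed by one nonterminal
Classification: Type 3 (Regular)


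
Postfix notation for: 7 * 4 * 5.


Left to right (same or higher precedence on left)
Postfix: 7 4 * 5 *


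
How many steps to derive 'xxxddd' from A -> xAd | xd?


Derivation: A => xAd => xxAdd => xxxddd
Steps: 3


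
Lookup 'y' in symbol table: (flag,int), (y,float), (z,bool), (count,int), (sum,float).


Lookup 'y' → type float


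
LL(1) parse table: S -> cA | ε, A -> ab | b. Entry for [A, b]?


For [A, b]: 'b' ∈ FIRST(b)
Entry: A -> b


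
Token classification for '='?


Pattern: operator symbol
Type: OPERATOR


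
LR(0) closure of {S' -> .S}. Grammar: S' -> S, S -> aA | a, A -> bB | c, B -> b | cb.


Start: S' -> .S
For each item with dot before a nonterminal B, add B -> .γ for every B-production
Closure: [S' -> .S, S -> .aA, S -> .a]


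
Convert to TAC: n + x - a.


Break into single-operator statements:
t1 = n + x
t2 = t1 - a


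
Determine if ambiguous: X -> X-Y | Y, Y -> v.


precedence layered via separate nonterminal Y: deterministic
Unambiguous


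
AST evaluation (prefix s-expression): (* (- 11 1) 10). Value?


Evaluate inner: (- 11 1) = 10
Evaluate root: (* 10 10) = 100
Result: 100


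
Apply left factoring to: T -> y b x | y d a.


Common prefix: 'y'
Factored: T -> y T', T' -> b x | d a


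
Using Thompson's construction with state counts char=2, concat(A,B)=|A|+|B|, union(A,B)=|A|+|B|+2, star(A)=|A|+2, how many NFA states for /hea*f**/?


Syntax tree has 4 char leaf(s), 0 union(s), 3 star(s)
chars contribute 4×2 = 8; each union adds +2; each star adds +2
Total: 8 + 0 + 6 = 14 states


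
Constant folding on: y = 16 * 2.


16 * 2 = 32 at compile time
Optimized: y = 32


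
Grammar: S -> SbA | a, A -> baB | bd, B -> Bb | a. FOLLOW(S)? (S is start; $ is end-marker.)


$ ∈ FOLLOW(S). For each A -> αBβ: add FIRST(β)\{ε} to FOLLOW(B); if β nullable, add FOLLOW(A).
FOLLOW(S) = {$, b}


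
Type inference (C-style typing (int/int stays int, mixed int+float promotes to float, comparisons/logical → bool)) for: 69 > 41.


Operand types: int > int
Rule: comparison yields bool
Result type: bool


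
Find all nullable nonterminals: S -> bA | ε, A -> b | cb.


A nonterminal is nullable iff some alternative derives ε (directly, or every symbol in it is nullable)
Nullable: {S}


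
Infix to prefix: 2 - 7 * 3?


'*' binds tighter: tree is (- 2 (* 7 3))
Prefix: - 2 * 7 3


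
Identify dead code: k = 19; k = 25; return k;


first assignment to k is overwritten before any read
Dead: 'k = 19'


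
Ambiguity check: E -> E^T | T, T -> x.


precedence layered via separate nonterminal T: deterministic
Unambiguous


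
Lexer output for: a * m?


Scan left to right, longest-match per lexeme
Tokens: ID(a), OP(*), ID(m)


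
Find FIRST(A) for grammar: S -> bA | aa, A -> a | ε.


Per alternative of A: FIRST(a) = {a}; FIRST(ε) = {ε}
FIRST(A) = {a, ε}


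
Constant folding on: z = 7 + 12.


7 + 12 = 19 at compile time
Optimized: z = 19


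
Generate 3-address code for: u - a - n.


Break into single-operator statements:
t1 = u - a
t2 = t1 - n


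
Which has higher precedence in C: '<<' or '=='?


'<<' is shift (level 8); '==' is equality (level 6)
Higher level binds tighter
'<<' has higher precedence than '=='


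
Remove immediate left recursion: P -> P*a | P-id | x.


Left-recursive alternatives: P*a, P-id; non-recursive: x
Introduce P': P -> xP', P' -> *aP' | -idP' | ε


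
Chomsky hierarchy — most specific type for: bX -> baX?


LHS has context (more than one symbol) and |LHS| ≤ |RHS|
Classification: Type 1 (Context-Sensitive)


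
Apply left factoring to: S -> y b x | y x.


Common prefix: 'y'
Factored: S -> y S', S' -> b x | x


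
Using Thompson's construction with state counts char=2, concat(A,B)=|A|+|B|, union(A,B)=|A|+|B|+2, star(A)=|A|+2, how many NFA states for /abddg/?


Syntax tree has 5 char leaf(s), 0 union(s), 0 star(s)
chars contribute 5×2 = 10; each union adds +2; each star adds +2
Total: 10 + 0 + 0 = 10 states


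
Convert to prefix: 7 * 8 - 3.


left-to-right (same/higher precedence on left): tree is (- (* 7 8) 3)
Prefix: - * 7 8 3


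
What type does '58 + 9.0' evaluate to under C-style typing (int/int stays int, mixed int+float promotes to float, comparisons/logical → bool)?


Operand types: int + float
Rule: mixed int/float promotes to float; int/int stays int
Result type: float


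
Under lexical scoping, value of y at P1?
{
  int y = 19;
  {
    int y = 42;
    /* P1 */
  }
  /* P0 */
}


y declared in the same block as P1
y = 42


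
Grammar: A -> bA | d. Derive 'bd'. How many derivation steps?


Derivation: A => bA => bd
Steps: 2


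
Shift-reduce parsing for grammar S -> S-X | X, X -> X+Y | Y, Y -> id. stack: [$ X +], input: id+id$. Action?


no handle; shift 'id'
Action: shift


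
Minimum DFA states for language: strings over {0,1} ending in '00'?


Track the longest suffix of input matching a prefix of '00': 3 classes (prefixes of length 0..2)
Minimal DFA: 3 states


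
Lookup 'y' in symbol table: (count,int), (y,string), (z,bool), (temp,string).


Lookup 'y' → type string


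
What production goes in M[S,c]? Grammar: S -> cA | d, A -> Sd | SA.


For [S, c]: 'c' ∈ FIRST(cA)
Entry: S -> cA


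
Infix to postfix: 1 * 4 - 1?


Left to right (same or higher precedence on left)
Postfix: 1 4 * 1 -


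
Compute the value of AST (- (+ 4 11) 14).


Evaluate inner: (+ 4 11) = 15
Evaluate root: (- 15 14) = 1
Result: 1


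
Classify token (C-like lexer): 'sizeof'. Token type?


Pattern: reserved word
Type: KEYWORD


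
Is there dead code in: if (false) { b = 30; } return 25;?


condition is constant false, so the whole block is unreachable
Dead: 'if (false) { b = 30; }'


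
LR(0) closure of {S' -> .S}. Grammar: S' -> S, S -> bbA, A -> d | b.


Start: S' -> .S
For each item with dot before a nonterminal B, add B -> .γ for every B-production
Closure: [S' -> .S, S -> .bbA]


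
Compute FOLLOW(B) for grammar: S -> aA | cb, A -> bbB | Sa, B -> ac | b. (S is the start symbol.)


$ ∈ FOLLOW(S). For each A -> αBβ: add FIRST(β)\{ε} to FOLLOW(B); if β nullable, add FOLLOW(A).
FOLLOW(B) = {$, a}


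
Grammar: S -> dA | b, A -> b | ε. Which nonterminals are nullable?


A nonterminal is nullable iff some alternative derives ε (directly, or every symbol in it is nullable)
Nullable: {A}


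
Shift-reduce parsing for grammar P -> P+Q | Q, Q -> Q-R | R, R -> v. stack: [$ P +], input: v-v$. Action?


no handle ('P+' is not any RHS); shift 'v'
Action: shift


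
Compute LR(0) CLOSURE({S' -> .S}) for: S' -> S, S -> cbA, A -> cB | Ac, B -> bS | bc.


Start: S' -> .S
For each item with dot before a nonterminal B, add B -> .γ for every B-production
Closure: [S' -> .S, S -> .cbA]


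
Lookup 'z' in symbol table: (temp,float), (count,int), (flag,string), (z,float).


Lookup 'z' → type float


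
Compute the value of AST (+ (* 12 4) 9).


Evaluate inner: (* 12 4) = 48
Evaluate root: (+ 48 9) = 57
Result: 57


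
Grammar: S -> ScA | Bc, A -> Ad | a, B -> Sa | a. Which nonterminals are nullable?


A nonterminal is nullable iff some alternative derives ε (directly, or every symbol in it is nullable)
Nullable: {}


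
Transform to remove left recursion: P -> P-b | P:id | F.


Left-recursive alternatives: P-b, P:id; non-recursive: F
Introduce P': P -> FP', P' -> -bP' | :idP' | ε


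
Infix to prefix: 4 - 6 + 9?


left-to-right (same/higher precedence on left): tree is (+ (- 4 6) 9)
Prefix: + - 4 6 9


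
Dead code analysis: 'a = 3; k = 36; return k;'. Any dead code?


a is assigned but never read
Dead: 'a = 3'


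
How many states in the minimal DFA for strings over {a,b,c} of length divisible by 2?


Track length mod 2: states 0..1, accept at 0
Minimal DFA: 2 states


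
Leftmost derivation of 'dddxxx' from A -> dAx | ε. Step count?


Derivation: A => dAx => ddAxx => dddAxxx => dddxxx
Steps: 4


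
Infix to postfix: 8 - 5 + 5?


Left to right (same or higher precedence on left)
Postfix: 8 5 - 5 +


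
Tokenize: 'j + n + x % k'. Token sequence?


Scan left to right, longest-match per lexeme
Tokens: ID(j), OP(+), ID(n), OP(+), ID(x), OP(%), ID(k)


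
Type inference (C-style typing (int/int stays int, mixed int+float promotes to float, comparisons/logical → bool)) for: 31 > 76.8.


Operand types: int > float
Rule: comparison yields bool
Result type: bool


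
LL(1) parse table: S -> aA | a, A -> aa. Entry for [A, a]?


For [A, a]: 'a' ∈ FIRST(aa)
Entry: A -> aa


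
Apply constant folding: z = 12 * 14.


12 * 14 = 168 at compile time
Optimized: z = 168


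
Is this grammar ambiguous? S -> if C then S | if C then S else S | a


dangling else: 'if C then if C then a else a' parses two ways
Ambiguous


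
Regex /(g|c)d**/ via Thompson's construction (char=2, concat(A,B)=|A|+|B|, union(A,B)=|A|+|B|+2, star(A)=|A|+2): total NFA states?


Syntax tree has 3 char leaf(s), 1 union(s), 2 star(s)
chars contribute 3×2 = 6; each union adds +2; each star adds +2
Total: 6 + 2 + 4 = 12 states


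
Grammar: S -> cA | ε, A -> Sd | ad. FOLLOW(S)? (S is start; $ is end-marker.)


$ ∈ FOLLOW(S). For each A -> αBβ: add FIRST(β)\{ε} to FOLLOW(B); if β nullable, add FOLLOW(A).
FOLLOW(S) = {$, d}


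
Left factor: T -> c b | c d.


Common prefix: 'c'
Factored: T -> c T', T' -> b | d


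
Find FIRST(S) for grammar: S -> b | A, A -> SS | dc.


Per alternative of S: FIRST(b) = {b}; FIRST(A) = {b, d}
FIRST(S) = {b, d}


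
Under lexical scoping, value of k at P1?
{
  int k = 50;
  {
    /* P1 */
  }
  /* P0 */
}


P1's block does not declare k; resolves to the enclosing declaration at depth 0
k = 50


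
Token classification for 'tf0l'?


Pattern: letter/underscore followed by alphanumerics, not a keyword
Type: IDENTIFIER


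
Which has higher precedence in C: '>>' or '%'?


'%' is multiplicative (level 10); '>>' is shift (level 8)
Higher level binds tighter
'%' has higher precedence than '>>'


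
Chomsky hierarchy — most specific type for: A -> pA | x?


Right-linear: every RHS is a terminal or a terminal followed by one nonterminal
Classification: Type 3 (Regular)


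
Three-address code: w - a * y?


Break into single-operator statements:
t1 = a * y
t2 = w - t1


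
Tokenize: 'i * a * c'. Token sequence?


Scan left to right, longest-match per lexeme
Tokens: ID(i), OP(*), ID(a), OP(*), ID(c)


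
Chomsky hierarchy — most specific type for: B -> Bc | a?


Left-linear: every RHS is a terminal or one nonterminal followed by a terminal
Classification: Type 3 (Regular)


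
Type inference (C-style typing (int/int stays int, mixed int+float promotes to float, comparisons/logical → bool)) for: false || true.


Operand types: bool || bool
Rule: logical operators take bool operands and yield bool
Result type: bool


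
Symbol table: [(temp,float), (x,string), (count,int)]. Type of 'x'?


Lookup 'x' → type string


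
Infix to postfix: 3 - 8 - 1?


Left to right (same or higher precedence on left)
Postfix: 3 8 - 1 -


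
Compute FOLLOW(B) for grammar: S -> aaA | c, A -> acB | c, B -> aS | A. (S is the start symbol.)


$ ∈ FOLLOW(S). For each A -> αBβ: add FIRST(β)\{ε} to FOLLOW(B); if β nullable, add FOLLOW(A).
FOLLOW(B) = {$}


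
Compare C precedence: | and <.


'<' is relational (level 7); '|' is bitwise OR (level 3)
Higher level binds tighter
'<' has higher precedence than '|'


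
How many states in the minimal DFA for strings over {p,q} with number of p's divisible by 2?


Track (count of p) mod 2: states 0..1, accept at 0
Minimal DFA: 2 states


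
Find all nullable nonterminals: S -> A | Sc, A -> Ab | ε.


A nonterminal is nullable iff some alternative derives ε (directly, or every symbol in it is nullable)
Nullable: {A, S}


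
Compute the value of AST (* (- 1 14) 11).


Evaluate inner: (- 1 14) = -13
Evaluate root: (* -13 11) = -143
Result: -143


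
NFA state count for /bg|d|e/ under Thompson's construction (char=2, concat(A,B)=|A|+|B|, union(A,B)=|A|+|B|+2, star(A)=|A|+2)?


Syntax tree has 4 char leaf(s), 2 union(s), 0 star(s)
chars contribute 4×2 = 8; each union adds +2; each star adds +2
Total: 8 + 4 + 0 = 12 states


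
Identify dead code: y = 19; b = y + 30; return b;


y is read by b's definition; b is returned
No dead code


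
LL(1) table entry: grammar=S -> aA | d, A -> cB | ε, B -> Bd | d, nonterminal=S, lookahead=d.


For [S, d]: 'd' ∈ FIRST(d)
Entry: S -> d


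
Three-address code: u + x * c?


Break into single-operator statements:
t1 = x * c
t2 = u + t1


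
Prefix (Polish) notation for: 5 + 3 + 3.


left-to-right (same/higher precedence on left): tree is (+ (+ 5 3) 3)
Prefix: + + 5 3 3


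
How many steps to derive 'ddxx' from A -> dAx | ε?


Derivation: A => dAx => ddAxx => ddxx
Steps: 3


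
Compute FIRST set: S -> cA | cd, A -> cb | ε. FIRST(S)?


Per alternative of S: FIRST(cA) = {c}; FIRST(cd) = {c}
FIRST(S) = {c}


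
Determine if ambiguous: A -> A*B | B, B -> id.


precedence layered via separate nonterminal B: deterministic
Unambiguous
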